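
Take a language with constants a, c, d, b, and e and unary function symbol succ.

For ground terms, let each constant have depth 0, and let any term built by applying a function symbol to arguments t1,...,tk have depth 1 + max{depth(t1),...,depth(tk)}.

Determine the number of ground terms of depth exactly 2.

Count level by level. With function symbols succ/1, the terms of depth ≤ k are the 5 constants together with each function applied to depth-≤(k−1) tuples, so N_k = 5 + N_{k-1}.
N_0 = 5
N_1 = 5 + 5 = 10
N_2 = 5 + 10 = 15
Terms of depth exactly 2: N_2 − N_1 = 15 − 10 = 5.

5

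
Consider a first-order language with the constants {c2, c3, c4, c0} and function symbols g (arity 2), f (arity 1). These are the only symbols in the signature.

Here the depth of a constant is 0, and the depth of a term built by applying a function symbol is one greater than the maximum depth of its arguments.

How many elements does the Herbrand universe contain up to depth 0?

4

If N_k denotes the number of depth-≤k ground terms, the 4 constants give N_0 = 4, and each function symbol of arity r contributes N_{k-1}^r new terms at level k: N_k = 4 + N_{k-1}^2 + N_{k-1}.
N_0 = 4
Explicitly: c2, c3, c4, c0.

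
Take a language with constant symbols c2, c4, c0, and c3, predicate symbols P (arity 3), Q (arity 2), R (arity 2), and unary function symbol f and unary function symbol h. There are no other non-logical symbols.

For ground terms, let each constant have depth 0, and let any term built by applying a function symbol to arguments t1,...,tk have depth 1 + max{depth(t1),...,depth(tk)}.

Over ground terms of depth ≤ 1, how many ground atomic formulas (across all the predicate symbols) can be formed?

First count ground terms of depth ≤ 1.
Let N_k count ground terms of depth at most k. Each non-constant term of depth ≤ k is some function symbol applied to depth-≤(k−1) arguments, giving N_k = 4 + N_{k-1} + N_{k-1}.
N_0 = 4
N_1 = 4 + 4 + 4 = 12
Explicitly: c2, c4, c0, c3, f(c2), f(c4), f(c0), f(c3), h(c2), h(c4), h(c0), h(c3).
So |H| = 12.
Ground atoms are formed by filling each argument slot of a predicate with a term from H, so an r-ary predicate gives |H|^r atoms:
  P: 12^3 = 1728;  Q: 12^2 = 144;  R: 12^2 = 144
Total ground atoms: 1728 + 144 + 144 = 2016.

2016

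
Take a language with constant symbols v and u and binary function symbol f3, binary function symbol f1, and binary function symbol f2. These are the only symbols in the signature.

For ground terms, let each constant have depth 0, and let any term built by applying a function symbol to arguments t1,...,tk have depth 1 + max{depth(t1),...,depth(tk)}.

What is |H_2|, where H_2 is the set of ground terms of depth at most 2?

590

Count level by level. With function symbols f3/2, f1/2, f2/2, the terms of depth ≤ k are the 2 constants together with each function applied to depth-≤(k−1) tuples, so N_k = 2 + N_{k-1}^2 + N_{k-1}^2 + N_{k-1}^2.
N_0 = 2
N_1 = 2 + 2^2 + 2^2 + 2^2 = 14
N_2 = 2 + 14^2 + 14^2 + 14^2 = 590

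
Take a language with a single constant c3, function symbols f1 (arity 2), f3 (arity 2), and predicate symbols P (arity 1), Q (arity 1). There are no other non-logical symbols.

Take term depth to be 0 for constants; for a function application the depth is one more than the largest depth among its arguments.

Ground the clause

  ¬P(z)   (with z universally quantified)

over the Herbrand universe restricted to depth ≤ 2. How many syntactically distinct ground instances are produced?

Ground terms of depth ≤ 2:
  Count level by level. With function symbols f1/2, f3/2, the terms of depth ≤ k are the 1 constant together with each function applied to depth-≤(k−1) tuples, so N_k = 1 + N_{k-1}^2 + N_{k-1}^2.
  N_0 = 1
  N_1 = 1 + 1^2 + 1^2 = 3
  N_2 = 1 + 3^2 + 3^2 = 19
So there are 19 ground terms available for substitution.
The variable z ranges independently over the available ground terms, and distinct assignments produce distinct instances.
Number of ground instances = 19.

19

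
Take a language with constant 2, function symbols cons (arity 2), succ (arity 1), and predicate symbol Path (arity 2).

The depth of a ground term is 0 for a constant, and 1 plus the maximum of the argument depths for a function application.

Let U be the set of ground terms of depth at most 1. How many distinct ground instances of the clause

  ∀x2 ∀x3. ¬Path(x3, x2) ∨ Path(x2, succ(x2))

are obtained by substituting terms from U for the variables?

Ground terms of depth ≤ 1:
  Let N_k = |{terms of depth ≤ k}|. Then N_0 = 1 and N_k = 1 + N_{k-1}^2 + N_{k-1} for k ≥ 1 (one summand per function symbol, arity giving the exponent).
  N_0 = 1
  N_1 = 1 + 1^2 + 1 = 3
So there are 3 ground terms available for substitution.
There are 2 variables to instantiate (x2, x3), each occurring in at least one literal, so different choices give different ground instances.
Number of ground instances = 3^2 = 9.

9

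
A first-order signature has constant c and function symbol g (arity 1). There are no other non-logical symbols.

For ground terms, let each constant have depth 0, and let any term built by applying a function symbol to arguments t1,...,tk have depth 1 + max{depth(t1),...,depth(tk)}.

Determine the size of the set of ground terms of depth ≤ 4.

Let N_k count ground terms of depth at most k. Each non-constant term of depth ≤ k is some function symbol applied to depth-≤(k−1) arguments, giving N_k = 1 + N_{k-1}.
N_0 = 1
N_1 = 1 + 1 = 2
N_2 = 1 + 2 = 3
N_3 = 1 + 3 = 4
N_4 = 1 + 4 = 5

5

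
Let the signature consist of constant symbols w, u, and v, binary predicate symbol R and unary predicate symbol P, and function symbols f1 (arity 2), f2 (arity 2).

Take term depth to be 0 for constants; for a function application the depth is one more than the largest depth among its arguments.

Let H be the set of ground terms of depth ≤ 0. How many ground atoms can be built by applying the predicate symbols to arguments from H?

12

First count ground terms of depth ≤ 0.
Let N_k count ground terms of depth at most k. Each non-constant term of depth ≤ k is some function symbol applied to depth-≤(k−1) arguments, giving N_k = 3 + N_{k-1}^2 + N_{k-1}^2.
N_0 = 3
So |H| = 3.
A ground atom is a predicate applied to a tuple of terms from H, so the count is the sum over predicates of |H|^arity:
  R: 3^2 = 9;  P: 3
Total ground atoms: 9 + 3 = 12.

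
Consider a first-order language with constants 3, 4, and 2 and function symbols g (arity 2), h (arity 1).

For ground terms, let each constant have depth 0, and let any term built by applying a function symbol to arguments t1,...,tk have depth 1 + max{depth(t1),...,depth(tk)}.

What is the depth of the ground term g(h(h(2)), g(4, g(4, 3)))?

3

depth(h(2)) = 1 + depth(2) = 1 + 0 = 1
depth(h(h(2))) = 1 + depth(h(2)) = 1 + 1 = 2
depth(g(4, 3)) = 1 + max(0, 0) = 1
depth(g(4, g(4, 3))) = 1 + max(0, 1) = 2
depth(g(h(h(2)), g(4, g(4, 3)))) = 1 + max(2, 2) = 3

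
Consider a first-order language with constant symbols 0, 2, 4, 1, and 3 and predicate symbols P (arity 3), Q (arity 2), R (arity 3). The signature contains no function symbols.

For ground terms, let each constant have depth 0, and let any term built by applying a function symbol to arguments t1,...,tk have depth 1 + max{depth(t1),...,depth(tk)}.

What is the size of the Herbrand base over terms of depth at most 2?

275

First count ground terms of depth ≤ 2.
With no function symbols every ground term is a constant, so there are exactly 5 ground terms at every depth bound.
N_0 = 5
N_1 = 5
N_2 = 5
Explicitly: 0, 2, 4, 1, 3.
So |H| = 5.
For each predicate symbol, the number of ground atoms is |H| raised to its arity; summing:
  P: 5^3 = 125;  Q: 5^2 = 25;  R: 5^3 = 125
Total ground atoms: 125 + 25 + 125 = 275.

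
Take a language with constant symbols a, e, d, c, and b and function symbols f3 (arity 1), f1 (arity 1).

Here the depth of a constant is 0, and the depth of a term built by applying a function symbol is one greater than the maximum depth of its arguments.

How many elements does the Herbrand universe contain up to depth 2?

35

Write N_k for the number of ground terms of depth ≤ k. A term of depth ≤ k is either a constant or a function symbol applied to arguments of depth ≤ k−1, so N_k = 5 + N_{k-1} + N_{k-1}.
N_0 = 5
N_1 = 5 + 5 + 5 = 15
N_2 = 5 + 15 + 15 = 35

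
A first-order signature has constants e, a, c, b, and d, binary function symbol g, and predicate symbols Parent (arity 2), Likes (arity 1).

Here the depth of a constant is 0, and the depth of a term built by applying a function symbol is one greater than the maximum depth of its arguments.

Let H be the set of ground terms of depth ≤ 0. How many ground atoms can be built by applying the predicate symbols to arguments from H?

First count ground terms of depth ≤ 0.
Count level by level. With function symbols g/2, the terms of depth ≤ k are the 5 constants together with each function applied to depth-≤(k−1) tuples, so N_k = 5 + N_{k-1}^2.
N_0 = 5
Explicitly: e, a, c, b, d.
So |H| = 5.
Each predicate of arity r yields |H|^r ground atoms (one per choice of an r-tuple from H):
  Parent: 5^2 = 25;  Likes: 5
Total ground atoms: 25 + 5 = 30.

30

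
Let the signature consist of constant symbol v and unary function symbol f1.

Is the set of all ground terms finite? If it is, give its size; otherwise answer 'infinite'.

infinite

The signature has at least one function symbol (f1, arity 1) and at least one constant (v).
Iterating f1 gives infinitely many distinct ground terms: v, f1(v), f1(f1(v)), ...
So the Herbrand universe is infinite.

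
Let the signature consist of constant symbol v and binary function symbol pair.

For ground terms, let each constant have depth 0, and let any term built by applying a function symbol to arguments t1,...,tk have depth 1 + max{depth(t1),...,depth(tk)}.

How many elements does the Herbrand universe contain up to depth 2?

5

Let N_k count ground terms of depth at most k. Each non-constant term of depth ≤ k is some function symbol applied to depth-≤(k−1) arguments, giving N_k = 1 + N_{k-1}^2.
N_0 = 1
N_1 = 1 + 1^2 = 2
N_2 = 1 + 2^2 = 5
Explicitly: v, pair(v, v), pair(v, pair(v, v)), pair(pair(v, v), v), pair(pair(v, v), pair(v, v)).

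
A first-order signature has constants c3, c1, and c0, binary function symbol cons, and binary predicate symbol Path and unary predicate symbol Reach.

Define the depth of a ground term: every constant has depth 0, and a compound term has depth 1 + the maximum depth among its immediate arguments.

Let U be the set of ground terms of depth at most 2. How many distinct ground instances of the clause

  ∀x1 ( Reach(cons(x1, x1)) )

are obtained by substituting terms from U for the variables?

147

Ground terms of depth ≤ 2:
  Let N_k count ground terms of depth at most k. Each non-constant term of depth ≤ k is some function symbol applied to depth-≤(k−1) arguments, giving N_k = 3 + N_{k-1}^2.
  N_0 = 3
  N_1 = 3 + 3^2 = 12
  N_2 = 3 + 12^2 = 147
So there are 147 ground terms available for substitution.
The variable x1 ranges independently over the available ground terms, and distinct assignments produce distinct instances.
Number of ground instances = 147.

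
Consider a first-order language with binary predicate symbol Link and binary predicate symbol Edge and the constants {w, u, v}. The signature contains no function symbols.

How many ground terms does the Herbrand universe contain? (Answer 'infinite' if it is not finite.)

There are no function symbols, so every ground term is one of the 3 constants.
The Herbrand universe is {w, u, v}, which is finite with 3 elements.

3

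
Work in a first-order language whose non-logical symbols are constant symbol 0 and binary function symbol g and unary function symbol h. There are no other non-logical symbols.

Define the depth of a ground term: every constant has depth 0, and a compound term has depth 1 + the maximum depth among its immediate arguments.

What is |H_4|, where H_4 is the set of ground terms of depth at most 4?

If N_k denotes the number of depth-≤k ground terms, the 1 constant gives N_0 = 1, and each function symbol of arity r contributes N_{k-1}^r new terms at level k: N_k = 1 + N_{k-1}^2 + N_{k-1}.
N_0 = 1
N_1 = 1 + 1^2 + 1 = 3
N_2 = 1 + 3^2 + 3 = 13
N_3 = 1 + 13^2 + 13 = 183
N_4 = 1 + 183^2 + 183 = 33673

33673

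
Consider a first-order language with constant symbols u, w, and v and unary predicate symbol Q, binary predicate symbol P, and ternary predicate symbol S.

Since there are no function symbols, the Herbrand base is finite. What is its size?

With no function symbols, the Herbrand universe is just the 3 constants.
Ground atoms per predicate: Q: 3, P: 3^2 = 9, S: 3^3 = 27.
Herbrand base size = 3 + 9 + 27 = 39.

39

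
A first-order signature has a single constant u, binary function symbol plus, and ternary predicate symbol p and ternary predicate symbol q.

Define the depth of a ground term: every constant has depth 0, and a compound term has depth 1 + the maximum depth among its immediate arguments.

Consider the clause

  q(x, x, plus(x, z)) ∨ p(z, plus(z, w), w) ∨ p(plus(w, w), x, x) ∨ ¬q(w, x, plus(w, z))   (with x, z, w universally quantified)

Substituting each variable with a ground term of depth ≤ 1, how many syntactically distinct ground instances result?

Ground terms of depth ≤ 1:
  If N_k denotes the number of depth-≤k ground terms, the 1 constant gives N_0 = 1, and each function symbol of arity r contributes N_{k-1}^r new terms at level k: N_k = 1 + N_{k-1}^2.
  N_0 = 1
  N_1 = 1 + 1^2 = 2
  Explicitly: u, plus(u, u).
So there are 2 ground terms available for substitution.
The body mentions every one of the 3 quantified variables; since ground terms form a free algebra, no two substitutions collapse to the same formula.
Number of ground instances = 2^3 = 8.

8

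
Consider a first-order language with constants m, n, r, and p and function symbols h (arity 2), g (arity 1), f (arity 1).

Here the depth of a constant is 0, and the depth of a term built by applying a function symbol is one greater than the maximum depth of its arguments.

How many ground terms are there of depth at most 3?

714028

Let N_k = |{terms of depth ≤ k}|. Then N_0 = 4 and N_k = 4 + N_{k-1}^2 + N_{k-1} + N_{k-1} for k ≥ 1 (one summand per function symbol, arity giving the exponent).
N_0 = 4
N_1 = 4 + 4^2 + 4 + 4 = 28
N_2 = 4 + 28^2 + 28 + 28 = 844
N_3 = 4 + 844^2 + 844 + 844 = 714028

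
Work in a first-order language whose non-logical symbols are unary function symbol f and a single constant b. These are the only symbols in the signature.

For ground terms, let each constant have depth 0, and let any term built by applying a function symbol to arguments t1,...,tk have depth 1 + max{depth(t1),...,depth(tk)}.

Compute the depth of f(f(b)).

depth(f(b)) = 1 + depth(b) = 1 + 0 = 1
depth(f(f(b))) = 1 + depth(f(b)) = 1 + 1 = 2

2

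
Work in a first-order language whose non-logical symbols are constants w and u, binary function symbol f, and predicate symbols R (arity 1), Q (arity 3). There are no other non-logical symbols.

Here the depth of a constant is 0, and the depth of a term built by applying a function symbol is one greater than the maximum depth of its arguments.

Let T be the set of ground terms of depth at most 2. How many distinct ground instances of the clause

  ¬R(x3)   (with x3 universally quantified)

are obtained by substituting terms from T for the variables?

Ground terms of depth ≤ 2:
  Let N_k = |{terms of depth ≤ k}|. Then N_0 = 2 and N_k = 2 + N_{k-1}^2 for k ≥ 1 (one summand per function symbol, arity giving the exponent).
  N_0 = 2
  N_1 = 2 + 2^2 = 6
  N_2 = 2 + 6^2 = 38
So there are 38 ground terms available for substitution.
There is 1 variable to instantiate (x3),  occurring in at least one literal, so different choices give different ground instances.
Number of ground instances = 38.

38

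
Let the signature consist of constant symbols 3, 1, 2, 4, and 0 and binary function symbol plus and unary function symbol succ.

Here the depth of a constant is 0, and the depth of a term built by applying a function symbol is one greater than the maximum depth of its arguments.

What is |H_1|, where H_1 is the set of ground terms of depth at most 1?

Let N_k count ground terms of depth at most k. Each non-constant term of depth ≤ k is some function symbol applied to depth-≤(k−1) arguments, giving N_k = 5 + N_{k-1}^2 + N_{k-1}.
N_0 = 5
N_1 = 5 + 5^2 + 5 = 35

35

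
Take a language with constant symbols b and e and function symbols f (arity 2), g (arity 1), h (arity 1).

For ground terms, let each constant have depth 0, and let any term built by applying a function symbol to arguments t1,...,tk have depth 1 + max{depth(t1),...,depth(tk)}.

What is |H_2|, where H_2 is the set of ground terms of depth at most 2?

122

Let N_k = |{terms of depth ≤ k}|. Then N_0 = 2 and N_k = 2 + N_{k-1}^2 + N_{k-1} + N_{k-1} for k ≥ 1 (one summand per function symbol, arity giving the exponent).
N_0 = 2
N_1 = 2 + 2^2 + 2 + 2 = 10
N_2 = 2 + 10^2 + 10 + 10 = 122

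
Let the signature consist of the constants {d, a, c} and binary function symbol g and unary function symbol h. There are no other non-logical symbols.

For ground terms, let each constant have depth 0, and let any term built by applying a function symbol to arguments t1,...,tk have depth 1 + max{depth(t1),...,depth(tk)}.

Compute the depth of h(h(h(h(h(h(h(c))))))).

depth(h(c)) = 1 + depth(c) = 1 + 0 = 1
depth(h(h(c))) = 1 + depth(h(c)) = 1 + 1 = 2
depth(h(h(h(c)))) = 1 + depth(h(h(c))) = 1 + 2 = 3
depth(h(h(h(h(c))))) = 1 + depth(h(h(h(c)))) = 1 + 3 = 4
depth(h(h(h(h(h(c)))))) = 1 + depth(h(h(h(h(c))))) = 1 + 4 = 5
depth(h(h(h(h(h(h(c))))))) = 1 + depth(h(h(h(h(h(c)))))) = 1 + 5 = 6
depth(h(h(h(h(h(h(h(c)))))))) = 1 + depth(h(h(h(h(h(h(c))))))) = 1 + 6 = 7

7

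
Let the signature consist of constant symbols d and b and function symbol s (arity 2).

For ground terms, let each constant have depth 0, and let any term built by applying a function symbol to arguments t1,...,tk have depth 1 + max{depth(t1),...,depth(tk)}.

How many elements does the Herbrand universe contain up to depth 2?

Let N_k count ground terms of depth at most k. Each non-constant term of depth ≤ k is some function symbol applied to depth-≤(k−1) arguments, giving N_k = 2 + N_{k-1}^2.
N_0 = 2
N_1 = 2 + 2^2 = 6
N_2 = 2 + 6^2 = 38

38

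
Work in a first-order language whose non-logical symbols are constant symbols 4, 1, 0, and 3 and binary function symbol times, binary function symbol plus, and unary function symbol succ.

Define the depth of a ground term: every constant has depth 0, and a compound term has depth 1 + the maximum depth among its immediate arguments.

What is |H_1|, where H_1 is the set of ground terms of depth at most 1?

40

If N_k denotes the number of depth-≤k ground terms, the 4 constants give N_0 = 4, and each function symbol of arity r contributes N_{k-1}^r new terms at level k: N_k = 4 + N_{k-1}^2 + N_{k-1}^2 + N_{k-1}.
N_0 = 4
N_1 = 4 + 4^2 + 4^2 + 4 = 40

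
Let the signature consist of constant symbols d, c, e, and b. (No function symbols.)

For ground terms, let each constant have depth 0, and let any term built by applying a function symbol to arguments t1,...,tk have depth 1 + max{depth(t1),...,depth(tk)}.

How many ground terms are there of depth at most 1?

4

With no function symbols every ground term is a constant, so there are exactly 4 ground terms at every depth bound.
N_0 = 4
N_1 = 4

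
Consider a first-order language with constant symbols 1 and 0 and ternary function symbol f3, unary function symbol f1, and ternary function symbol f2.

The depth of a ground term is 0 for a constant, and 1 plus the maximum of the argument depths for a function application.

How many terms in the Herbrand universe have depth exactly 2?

16002

Let N_k = |{terms of depth ≤ k}|. Then N_0 = 2 and N_k = 2 + N_{k-1}^3 + N_{k-1} + N_{k-1}^3 for k ≥ 1 (one summand per function symbol, arity giving the exponent).
N_0 = 2
N_1 = 2 + 2^3 + 2 + 2^3 = 20
N_2 = 2 + 20^3 + 20 + 20^3 = 16022
Terms of depth exactly 2: N_2 − N_1 = 16022 − 20 = 16002.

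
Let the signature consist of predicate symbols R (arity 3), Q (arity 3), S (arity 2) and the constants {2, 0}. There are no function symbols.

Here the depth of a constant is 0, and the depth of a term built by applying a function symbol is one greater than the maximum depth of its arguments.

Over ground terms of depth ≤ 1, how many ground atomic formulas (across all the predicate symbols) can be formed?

20

First count ground terms of depth ≤ 1.
With no function symbols every ground term is a constant, so there are exactly 2 ground terms at every depth bound.
N_0 = 2
N_1 = 2
Explicitly: 2, 0.
So |H| = 2.
Each predicate of arity r yields |H|^r ground atoms (one per choice of an r-tuple from H):
  R: 2^3 = 8;  Q: 2^3 = 8;  S: 2^2 = 4
Total ground atoms: 8 + 8 + 4 = 20.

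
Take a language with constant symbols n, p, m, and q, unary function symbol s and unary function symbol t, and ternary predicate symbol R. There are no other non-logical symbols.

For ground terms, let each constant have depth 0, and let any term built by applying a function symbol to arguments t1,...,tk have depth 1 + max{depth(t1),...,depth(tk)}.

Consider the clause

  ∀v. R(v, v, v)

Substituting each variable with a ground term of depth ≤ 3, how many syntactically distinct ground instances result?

60

Ground terms of depth ≤ 3:
  Write N_k for the number of ground terms of depth ≤ k. A term of depth ≤ k is either a constant or a function symbol applied to arguments of depth ≤ k−1, so N_k = 4 + N_{k-1} + N_{k-1}.
  N_0 = 4
  N_1 = 4 + 4 + 4 = 12
  N_2 = 4 + 12 + 12 = 28
  N_3 = 4 + 28 + 28 = 60
So there are 60 ground terms available for substitution.
The variable v ranges independently over the available ground terms, and distinct assignments produce distinct instances.
Number of ground instances = 60.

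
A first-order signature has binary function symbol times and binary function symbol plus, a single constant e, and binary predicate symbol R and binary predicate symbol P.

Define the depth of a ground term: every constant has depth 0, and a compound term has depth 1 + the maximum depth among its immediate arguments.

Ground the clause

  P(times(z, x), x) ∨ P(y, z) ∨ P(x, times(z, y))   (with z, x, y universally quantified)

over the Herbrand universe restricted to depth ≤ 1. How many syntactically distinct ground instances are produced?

27

Ground terms of depth ≤ 1:
  Let N_k = |{terms of depth ≤ k}|. Then N_0 = 1 and N_k = 1 + N_{k-1}^2 + N_{k-1}^2 for k ≥ 1 (one summand per function symbol, arity giving the exponent).
  N_0 = 1
  N_1 = 1 + 1^2 + 1^2 = 3
  Explicitly: e, times(e, e), plus(e, e).
So there are 3 ground terms available for substitution.
Each of z, x, y ranges independently over the available ground terms, and distinct assignments produce distinct instances.
Number of ground instances = 3^3 = 27.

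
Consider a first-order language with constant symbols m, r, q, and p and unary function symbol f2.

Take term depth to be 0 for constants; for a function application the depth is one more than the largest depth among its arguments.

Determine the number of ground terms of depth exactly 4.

4

Write N_k for the number of ground terms of depth ≤ k. A term of depth ≤ k is either a constant or a function symbol applied to arguments of depth ≤ k−1, so N_k = 4 + N_{k-1}.
N_0 = 4
N_1 = 4 + 4 = 8
N_2 = 4 + 8 = 12
N_3 = 4 + 12 = 16
N_4 = 4 + 16 = 20
Terms of depth exactly 4: N_4 − N_3 = 20 − 16 = 4.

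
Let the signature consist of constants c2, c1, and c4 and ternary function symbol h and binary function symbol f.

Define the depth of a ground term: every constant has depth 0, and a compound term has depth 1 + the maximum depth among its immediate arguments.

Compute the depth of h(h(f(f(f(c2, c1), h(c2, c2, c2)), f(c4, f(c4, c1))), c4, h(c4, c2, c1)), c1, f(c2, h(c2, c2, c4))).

5

depth(f(c2, c1)) = 1 + max(0, 0) = 1
depth(h(c2, c2, c2)) = 1 + max(0, 0, 0) = 1
depth(f(f(c2, c1), h(c2, c2, c2))) = 1 + max(1, 1) = 2
depth(f(c4, c1)) = 1 + max(0, 0) = 1
depth(f(c4, f(c4, c1))) = 1 + max(0, 1) = 2
depth(f(f(f(c2, c1), h(c2, c2, c2)), f(c4, f(c4, c1)))) = 1 + max(2, 2) = 3
depth(h(c4, c2, c1)) = 1 + max(0, 0, 0) = 1
depth(h(f(f(f(c2, c1), h(c2, c2, c2)), f(c4, f(c4, c1))), c4, h(c4, c2, c1))) = 1 + max(3, 0, 1) = 4
depth(h(c2, c2, c4)) = 1 + max(0, 0, 0) = 1
depth(f(c2, h(c2, c2, c4))) = 1 + max(0, 1) = 2
depth(h(h(f(f(f(c2, c1), h(c2, c2, c2)), f(c4, f(c4, c1))), c4, h(c4, c2, c1)), c1, f(c2, h(c2, c2, c4)))) = 1 + max(4, 0, 2) = 5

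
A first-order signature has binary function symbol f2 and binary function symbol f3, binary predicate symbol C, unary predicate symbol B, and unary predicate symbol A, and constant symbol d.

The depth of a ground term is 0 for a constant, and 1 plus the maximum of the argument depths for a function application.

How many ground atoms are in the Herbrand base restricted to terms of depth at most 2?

399

First count ground terms of depth ≤ 2.
Let N_k count ground terms of depth at most k. Each non-constant term of depth ≤ k is some function symbol applied to depth-≤(k−1) arguments, giving N_k = 1 + N_{k-1}^2 + N_{k-1}^2.
N_0 = 1
N_1 = 1 + 1^2 + 1^2 = 3
N_2 = 1 + 3^2 + 3^2 = 19
So |H| = 19.
For each predicate symbol, the number of ground atoms is |H| raised to its arity; summing:
  C: 19^2 = 361;  B: 19;  A: 19
Total ground atoms: 361 + 19 + 19 = 399.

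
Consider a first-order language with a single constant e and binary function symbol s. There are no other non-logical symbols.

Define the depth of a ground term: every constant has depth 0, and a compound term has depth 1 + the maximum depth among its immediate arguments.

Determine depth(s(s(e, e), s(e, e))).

depth(s(e, e)) = 1 + max(0, 0) = 1
depth(s(s(e, e), s(e, e))) = 1 + max(1, 1) = 2

2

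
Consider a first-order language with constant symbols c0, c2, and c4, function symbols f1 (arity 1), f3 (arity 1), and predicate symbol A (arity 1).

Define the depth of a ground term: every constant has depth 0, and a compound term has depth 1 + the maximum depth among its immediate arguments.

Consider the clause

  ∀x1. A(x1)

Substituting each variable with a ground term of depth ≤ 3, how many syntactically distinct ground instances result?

Ground terms of depth ≤ 3:
  Let N_k count ground terms of depth at most k. Each non-constant term of depth ≤ k is some function symbol applied to depth-≤(k−1) arguments, giving N_k = 3 + N_{k-1} + N_{k-1}.
  N_0 = 3
  N_1 = 3 + 3 + 3 = 9
  N_2 = 3 + 9 + 9 = 21
  N_3 = 3 + 21 + 21 = 45
So there are 45 ground terms available for substitution.
The clause has 1 distinct variable (x1), which appears in the body. In the free term algebra distinct substitutions yield syntactically distinct ground instances.
Number of ground instances = 45.

45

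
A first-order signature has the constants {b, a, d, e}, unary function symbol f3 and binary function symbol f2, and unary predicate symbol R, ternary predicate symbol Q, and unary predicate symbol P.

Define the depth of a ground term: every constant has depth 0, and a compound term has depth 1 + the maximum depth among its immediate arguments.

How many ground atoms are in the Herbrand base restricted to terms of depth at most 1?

First count ground terms of depth ≤ 1.
Write N_k for the number of ground terms of depth ≤ k. A term of depth ≤ k is either a constant or a function symbol applied to arguments of depth ≤ k−1, so N_k = 4 + N_{k-1} + N_{k-1}^2.
N_0 = 4
N_1 = 4 + 4 + 4^2 = 24
So |H| = 24.
A ground atom is a predicate applied to a tuple of terms from H, so the count is the sum over predicates of |H|^arity:
  R: 24;  Q: 24^3 = 13824;  P: 24
Total ground atoms: 24 + 13824 + 24 = 13872.

13872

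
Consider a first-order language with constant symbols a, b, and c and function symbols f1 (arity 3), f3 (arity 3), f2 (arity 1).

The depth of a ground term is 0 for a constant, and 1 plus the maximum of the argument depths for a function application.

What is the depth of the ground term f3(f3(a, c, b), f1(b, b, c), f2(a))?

depth(f3(a, c, b)) = 1 + max(0, 0, 0) = 1
depth(f1(b, b, c)) = 1 + max(0, 0, 0) = 1
depth(f2(a)) = 1 + depth(a) = 1 + 0 = 1
depth(f3(f3(a, c, b), f1(b, b, c), f2(a))) = 1 + max(1, 1, 1) = 2

2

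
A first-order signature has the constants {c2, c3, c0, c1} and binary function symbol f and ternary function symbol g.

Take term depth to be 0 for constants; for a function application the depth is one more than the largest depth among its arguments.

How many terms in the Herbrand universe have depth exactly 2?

599680

Let N_k = |{terms of depth ≤ k}|. Then N_0 = 4 and N_k = 4 + N_{k-1}^2 + N_{k-1}^3 for k ≥ 1 (one summand per function symbol, arity giving the exponent).
N_0 = 4
N_1 = 4 + 4^2 + 4^3 = 84
N_2 = 4 + 84^2 + 84^3 = 599764
Terms of depth exactly 2: N_2 − N_1 = 599764 − 84 = 599680.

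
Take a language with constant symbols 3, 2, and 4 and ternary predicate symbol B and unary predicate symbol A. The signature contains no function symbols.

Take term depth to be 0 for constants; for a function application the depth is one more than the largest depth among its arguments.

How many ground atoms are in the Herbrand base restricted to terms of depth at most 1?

First count ground terms of depth ≤ 1.
With no function symbols every ground term is a constant, so there are exactly 3 ground terms at every depth bound.
N_0 = 3
N_1 = 3
Explicitly: 3, 2, 4.
So |H| = 3.
Each predicate of arity r yields |H|^r ground atoms (one per choice of an r-tuple from H):
  B: 3^3 = 27;  A: 3
Total ground atoms: 27 + 3 = 30.

30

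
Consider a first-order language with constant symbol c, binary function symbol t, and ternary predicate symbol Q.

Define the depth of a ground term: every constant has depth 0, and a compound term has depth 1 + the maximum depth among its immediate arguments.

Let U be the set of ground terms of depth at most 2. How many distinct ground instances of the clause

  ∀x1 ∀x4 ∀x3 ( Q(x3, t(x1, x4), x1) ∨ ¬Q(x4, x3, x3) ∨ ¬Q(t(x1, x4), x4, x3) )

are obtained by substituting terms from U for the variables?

125

Ground terms of depth ≤ 2:
  Let N_k = |{terms of depth ≤ k}|. Then N_0 = 1 and N_k = 1 + N_{k-1}^2 for k ≥ 1 (one summand per function symbol, arity giving the exponent).
  N_0 = 1
  N_1 = 1 + 1^2 = 2
  N_2 = 1 + 2^2 = 5
  Explicitly: c, t(c, c), t(c, t(c, c)), t(t(c, c), c), t(t(c, c), t(c, c)).
So there are 5 ground terms available for substitution.
The clause has 3 distinct variables (x1, x4, x3), each appearing in the body. In the free term algebra distinct substitutions yield syntactically distinct ground instances.
Number of ground instances = 5^3 = 125.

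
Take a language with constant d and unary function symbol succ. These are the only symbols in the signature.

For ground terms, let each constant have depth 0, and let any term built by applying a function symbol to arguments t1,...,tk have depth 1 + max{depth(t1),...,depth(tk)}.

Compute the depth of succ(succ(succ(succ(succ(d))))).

5

depth(succ(d)) = 1 + depth(d) = 1 + 0 = 1
depth(succ(succ(d))) = 1 + depth(succ(d)) = 1 + 1 = 2
depth(succ(succ(succ(d)))) = 1 + depth(succ(succ(d))) = 1 + 2 = 3
depth(succ(succ(succ(succ(d))))) = 1 + depth(succ(succ(succ(d)))) = 1 + 3 = 4
depth(succ(succ(succ(succ(succ(d)))))) = 1 + depth(succ(succ(succ(succ(d))))) = 1 + 4 = 5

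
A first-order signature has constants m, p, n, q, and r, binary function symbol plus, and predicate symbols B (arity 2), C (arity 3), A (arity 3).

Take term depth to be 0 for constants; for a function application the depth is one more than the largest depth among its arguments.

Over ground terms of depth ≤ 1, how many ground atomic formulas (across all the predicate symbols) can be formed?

54900

First count ground terms of depth ≤ 1.
If N_k denotes the number of depth-≤k ground terms, the 5 constants give N_0 = 5, and each function symbol of arity r contributes N_{k-1}^r new terms at level k: N_k = 5 + N_{k-1}^2.
N_0 = 5
N_1 = 5 + 5^2 = 30
So |H| = 30.
Each predicate of arity r yields |H|^r ground atoms (one per choice of an r-tuple from H):
  B: 30^2 = 900;  C: 30^3 = 27000;  A: 30^3 = 27000
Total ground atoms: 900 + 27000 + 27000 = 54900.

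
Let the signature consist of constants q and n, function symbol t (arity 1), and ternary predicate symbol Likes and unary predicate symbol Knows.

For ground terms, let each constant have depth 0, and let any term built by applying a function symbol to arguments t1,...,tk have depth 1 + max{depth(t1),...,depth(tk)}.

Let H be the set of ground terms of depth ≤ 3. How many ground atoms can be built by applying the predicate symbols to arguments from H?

520

First count ground terms of depth ≤ 3.
Let N_k = |{terms of depth ≤ k}|. Then N_0 = 2 and N_k = 2 + N_{k-1} for k ≥ 1 (one summand per function symbol, arity giving the exponent).
N_0 = 2
N_1 = 2 + 2 = 4
N_2 = 2 + 4 = 6
N_3 = 2 + 6 = 8
Explicitly: q, n, t(q), t(n), t(t(q)), t(t(n)), t(t(t(q))), t(t(t(n))).
So |H| = 8.
Ground atoms are formed by filling each argument slot of a predicate with a term from H, so an r-ary predicate gives |H|^r atoms:
  Likes: 8^3 = 512;  Knows: 8
Total ground atoms: 512 + 8 = 520.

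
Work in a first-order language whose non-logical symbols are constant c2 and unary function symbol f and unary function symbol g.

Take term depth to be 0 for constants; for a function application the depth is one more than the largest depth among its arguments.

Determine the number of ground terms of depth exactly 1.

If N_k denotes the number of depth-≤k ground terms, the 1 constant gives N_0 = 1, and each function symbol of arity r contributes N_{k-1}^r new terms at level k: N_k = 1 + N_{k-1} + N_{k-1}.
N_0 = 1
N_1 = 1 + 1 + 1 = 3
Terms of depth exactly 1: N_1 − N_0 = 3 − 1 = 2.

2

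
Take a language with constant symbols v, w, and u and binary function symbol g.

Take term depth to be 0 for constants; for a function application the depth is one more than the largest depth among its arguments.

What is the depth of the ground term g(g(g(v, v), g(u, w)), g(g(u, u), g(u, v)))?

depth(g(v, v)) = 1 + max(0, 0) = 1
depth(g(u, w)) = 1 + max(0, 0) = 1
depth(g(g(v, v), g(u, w))) = 1 + max(1, 1) = 2
depth(g(u, u)) = 1 + max(0, 0) = 1
depth(g(u, v)) = 1 + max(0, 0) = 1
depth(g(g(u, u), g(u, v))) = 1 + max(1, 1) = 2
depth(g(g(g(v, v), g(u, w)), g(g(u, u), g(u, v)))) = 1 + max(2, 2) = 3

3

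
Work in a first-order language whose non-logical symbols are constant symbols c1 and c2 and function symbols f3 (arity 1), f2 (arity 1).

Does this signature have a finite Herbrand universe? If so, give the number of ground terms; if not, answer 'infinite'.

infinite

The signature has at least one function symbol (f3, arity 1) and at least one constant (c1).
Iterating f3 gives infinitely many distinct ground terms: c1, f3(c1), f3(f3(c1)), ...
So the Herbrand universe is infinite.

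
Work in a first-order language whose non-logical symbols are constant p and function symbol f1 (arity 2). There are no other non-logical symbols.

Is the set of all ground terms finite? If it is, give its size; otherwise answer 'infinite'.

The signature has at least one function symbol (f1, arity 2) and at least one constant (p).
Iterating f1 gives infinitely many distinct ground terms: p, f1(p, p), f1(f1(p, p), f1(p, p)), ...
So the Herbrand universe is infinite.

infinite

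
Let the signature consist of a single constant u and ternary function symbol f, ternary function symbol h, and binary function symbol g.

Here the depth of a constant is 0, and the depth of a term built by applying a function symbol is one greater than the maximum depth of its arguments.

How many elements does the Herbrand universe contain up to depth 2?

145

Count level by level. With function symbols f/3, h/3, g/2, the terms of depth ≤ k are the 1 constant together with each function applied to depth-≤(k−1) tuples, so N_k = 1 + N_{k-1}^3 + N_{k-1}^3 + N_{k-1}^2.
N_0 = 1
N_1 = 1 + 1^3 + 1^3 + 1^2 = 4
N_2 = 1 + 4^3 + 4^3 + 4^2 = 145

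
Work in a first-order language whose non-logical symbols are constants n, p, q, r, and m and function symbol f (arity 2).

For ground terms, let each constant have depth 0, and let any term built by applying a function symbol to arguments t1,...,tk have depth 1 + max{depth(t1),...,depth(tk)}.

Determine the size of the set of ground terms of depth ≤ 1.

If N_k denotes the number of depth-≤k ground terms, the 5 constants give N_0 = 5, and each function symbol of arity r contributes N_{k-1}^r new terms at level k: N_k = 5 + N_{k-1}^2.
N_0 = 5
N_1 = 5 + 5^2 = 30

30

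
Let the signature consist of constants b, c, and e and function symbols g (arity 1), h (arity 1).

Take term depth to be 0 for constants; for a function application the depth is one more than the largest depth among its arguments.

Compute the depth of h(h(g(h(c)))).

4

depth(h(c)) = 1 + depth(c) = 1 + 0 = 1
depth(g(h(c))) = 1 + depth(h(c)) = 1 + 1 = 2
depth(h(g(h(c)))) = 1 + depth(g(h(c))) = 1 + 2 = 3
depth(h(h(g(h(c))))) = 1 + depth(h(g(h(c)))) = 1 + 3 = 4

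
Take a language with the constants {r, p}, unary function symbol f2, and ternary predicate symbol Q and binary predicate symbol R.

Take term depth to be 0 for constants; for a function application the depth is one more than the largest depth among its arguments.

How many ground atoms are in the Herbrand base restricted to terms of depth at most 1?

First count ground terms of depth ≤ 1.
If N_k denotes the number of depth-≤k ground terms, the 2 constants give N_0 = 2, and each function symbol of arity r contributes N_{k-1}^r new terms at level k: N_k = 2 + N_{k-1}.
N_0 = 2
N_1 = 2 + 2 = 4
Explicitly: r, p, f2(r), f2(p).
So |H| = 4.
For each predicate symbol, the number of ground atoms is |H| raised to its arity; summing:
  Q: 4^3 = 64;  R: 4^2 = 16
Total ground atoms: 64 + 16 = 80.

80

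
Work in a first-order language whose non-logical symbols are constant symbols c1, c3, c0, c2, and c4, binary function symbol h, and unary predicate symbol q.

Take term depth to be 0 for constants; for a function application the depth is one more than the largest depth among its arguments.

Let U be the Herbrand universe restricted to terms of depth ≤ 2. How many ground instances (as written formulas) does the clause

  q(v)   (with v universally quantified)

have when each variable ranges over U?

Ground terms of depth ≤ 2:
  Write N_k for the number of ground terms of depth ≤ k. A term of depth ≤ k is either a constant or a function symbol applied to arguments of depth ≤ k−1, so N_k = 5 + N_{k-1}^2.
  N_0 = 5
  N_1 = 5 + 5^2 = 30
  N_2 = 5 + 30^2 = 905
So there are 905 ground terms available for substitution.
The variable v ranges independently over the available ground terms, and distinct assignments produce distinct instances.
Number of ground instances = 905.

905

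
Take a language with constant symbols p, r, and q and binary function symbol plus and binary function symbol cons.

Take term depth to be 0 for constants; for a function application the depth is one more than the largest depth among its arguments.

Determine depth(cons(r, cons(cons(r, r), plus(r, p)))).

3

depth(cons(r, r)) = 1 + max(0, 0) = 1
depth(plus(r, p)) = 1 + max(0, 0) = 1
depth(cons(cons(r, r), plus(r, p))) = 1 + max(1, 1) = 2
depth(cons(r, cons(cons(r, r), plus(r, p)))) = 1 + max(0, 2) = 3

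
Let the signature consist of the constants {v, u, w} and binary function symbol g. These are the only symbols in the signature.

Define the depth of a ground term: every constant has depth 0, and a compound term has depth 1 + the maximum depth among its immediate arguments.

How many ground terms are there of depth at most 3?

21612

If N_k denotes the number of depth-≤k ground terms, the 3 constants give N_0 = 3, and each function symbol of arity r contributes N_{k-1}^r new terms at level k: N_k = 3 + N_{k-1}^2.
N_0 = 3
N_1 = 3 + 3^2 = 12
N_2 = 3 + 12^2 = 147
N_3 = 3 + 147^2 = 21612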